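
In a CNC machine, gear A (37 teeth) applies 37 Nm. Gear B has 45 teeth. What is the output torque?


Given: N1 = 37, N2 = 45, T1 = 37 Nm
Using T2/T1 = N2/N1
T2 = T1 * N2 / N1
T2 = 37 * 45 / 37
T2 = 1665 / 37
T2 = 45 Nm

45 Nm


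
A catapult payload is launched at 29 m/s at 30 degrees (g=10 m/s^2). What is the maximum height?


Given: v0 = 29 m/s, theta = 30 deg, g = 10 m/s^2
sin^2(30) = 1/4
Using H = v0^2 * sin^2(theta) / (2*g)
H = 29^2 * 1/4 / (2*10)
H = 841 * 1/4 / 20
H = 841/4 / 20
H = 841/80 m

841/80 m


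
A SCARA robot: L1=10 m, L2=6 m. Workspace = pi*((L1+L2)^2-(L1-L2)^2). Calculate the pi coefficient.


Given: L1 = 10, L2 = 6
(L1+L2)^2 = (16)^2 = 256
(L1-L2)^2 = (4)^2 = 16
Difference = 256 - 16 = 240
This equals 4*L1*L2 = 4*10*6 = 240
Workspace area = 240*pi

240


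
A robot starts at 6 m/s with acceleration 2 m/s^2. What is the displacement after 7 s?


Given: v0 = 6 m/s, a = 2 m/s^2, t = 7 s
Using s = v0*t + (1/2)*a*t^2
s = 6*7 + (1/2)*2*7^2
s = 42 + (1/2)*98
s = 42 + 49
s = 91

91 m


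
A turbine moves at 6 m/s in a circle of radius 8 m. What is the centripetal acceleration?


Given: v = 6 m/s, r = 8 m
Using a_c = v^2 / r
a_c = 6^2 / 8
a_c = 36 / 8
a_c = 9/2 m/s^2

9/2 m/s^2


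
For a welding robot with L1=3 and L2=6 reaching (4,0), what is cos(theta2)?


Given: L1 = 3, L2 = 6, target (x, y) = (4, 0)
Using cos(theta2) = (x^2 + y^2 - L1^2 - L2^2) / (2*L1*L2)
x^2 + y^2 = 4^2 + 0 = 16
L1^2 + L2^2 = 9 + 36 = 45
Numerator = 16 - 45 = -29
Denominator = 2*3*6 = 36
cos(theta2) = -29/36 = -29/36

-29/36


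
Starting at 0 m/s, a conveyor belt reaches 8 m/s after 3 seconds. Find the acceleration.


Given: initial velocity v0 = 0 m/s, final velocity v = 8 m/s, time t = 3 s
Using a = (v - v0) / t
a = (8 - 0) / 3
a = 8 / 3
a = 8/3 m/s^2

8/3 m/s^2


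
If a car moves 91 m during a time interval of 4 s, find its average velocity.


Given: distance d = 91 m, time t = 4 s
Using v = d / t
v = 91 / 4
v = 91/4 m/s

91/4 m/s


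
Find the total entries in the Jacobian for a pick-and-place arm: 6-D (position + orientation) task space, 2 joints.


Given: task space dimension = 6, joints = 2
Jacobian is a 6 x 2 matrix
Total entries = rows * columns
Total = 6 * 2
Total = 12

12


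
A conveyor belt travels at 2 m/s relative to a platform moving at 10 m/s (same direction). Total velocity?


Given: object velocity = 2 m/s, platform velocity = 10 m/s (same direction)
Using classical velocity addition: v_total = v_object + v_platform
v_total = 2 + 10
v_total = 12 m/s

12 m/s


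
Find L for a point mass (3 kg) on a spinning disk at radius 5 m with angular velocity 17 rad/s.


Given: m = 3 kg, r = 5 m, omega = 17 rad/s
For a point mass: I = m*r^2
I = 3*5^2 = 3*25 = 75
L = I*omega = 75*17
L = 1275 kg*m^2/s

1275 kg*m^2/s


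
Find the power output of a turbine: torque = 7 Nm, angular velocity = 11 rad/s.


Given: tau = 7 Nm, omega = 11 rad/s
Using P = tau * omega
P = 7 * 11
P = 77 W

77 W


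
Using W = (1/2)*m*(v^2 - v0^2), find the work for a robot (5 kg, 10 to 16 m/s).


Given: m = 5 kg, v0 = 10 m/s, v = 16 m/s
Using W = (1/2)*m*(v^2 - v0^2)
v^2 = 16^2 = 256
v0^2 = 10^2 = 100
v^2 - v0^2 = 256 - 100 = 156
W = (1/2)*5*156 = 390 J

390 J


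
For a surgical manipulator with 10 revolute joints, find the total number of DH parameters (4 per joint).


Given: 10 joints, 4 DH parameters per joint (d, theta, a, alpha)
Total DH parameters = number_of_joints * 4
Total = 10 * 4
Total = 40

40


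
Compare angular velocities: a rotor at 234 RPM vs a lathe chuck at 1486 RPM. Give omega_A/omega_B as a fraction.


Given: RPM_A = 234, RPM_B = 1486
omega = 2*pi*RPM/60, so omega_A/omega_B = RPM_A / RPM_B
omega_A/omega_B = 234 / 1486
omega_A/omega_B = 117/743

117/743


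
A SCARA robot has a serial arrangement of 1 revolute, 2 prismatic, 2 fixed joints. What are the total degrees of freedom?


Given: serial robot with 1 revolute, 2 prismatic, 2 fixed joints
DOF contribution per joint type: revolute=1, prismatic=1, spherical=3, fixed=0
DOF = 1*1 + 2*1 + 2*0
DOF = 3

3


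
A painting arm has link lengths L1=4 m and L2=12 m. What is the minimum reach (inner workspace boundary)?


Given: L1 = 4 m, L2 = 12 m
For a 2-link planar arm, min reach = |L1 - L2| (second link folded back)
Min reach = |4 - 12|
Min reach = 8 m

8 m


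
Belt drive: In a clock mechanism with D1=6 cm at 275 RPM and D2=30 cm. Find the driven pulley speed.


Given: D1 = 6 cm, w1 = 275 RPM, D2 = 30 cm
Using D1*w1 = D2*w2
w2 = D1*w1 / D2
w2 = 6*275 / 30
w2 = 1650 / 30
w2 = 55 RPM

55 RPM


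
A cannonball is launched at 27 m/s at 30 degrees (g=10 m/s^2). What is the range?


Given: v0 = 27 m/s, theta = 30 deg, g = 10 m/s^2
sin(2*30) = sin(60) = sqrt(3)/2
Using R = v0^2 * sin(2*theta) / g
R = 27^2 * (sqrt(3)/2) / 10
R = 729 * sqrt(3) / 20
R = 729/20*sqrt(3) m

729/20*sqrt(3) m


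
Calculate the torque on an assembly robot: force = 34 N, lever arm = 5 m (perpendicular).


Given: F = 34 N, r = 5 m, angle = 90 deg (perpendicular)
Using tau = F * r * sin(90)
sin(90) = 1
tau = 34 * 5 * 1
tau = 170 Nm

170 Nm


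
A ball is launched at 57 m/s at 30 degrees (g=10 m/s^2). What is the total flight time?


Given: v0 = 57 m/s, theta = 30 deg, g = 10 m/s^2
sin(30) = 1/2
Using T = 2*v0*sin(theta) / g
T = 2*57*1/2 / 10
T = 57 / 10
T = 57/10 s

57/10 s


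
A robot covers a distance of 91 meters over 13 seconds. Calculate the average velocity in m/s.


Given: distance d = 91 m, time t = 13 s
Using v = d / t
v = 91 / 13
v = 7 m/s

7 m/s


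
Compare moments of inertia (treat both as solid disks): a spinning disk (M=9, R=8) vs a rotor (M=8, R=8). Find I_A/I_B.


Given: M1=9 kg, R1=8 m, M2=8 kg, R2=8 m
For a disk: I = (1/2)*M*R^2, so I_A/I_B = (M1*R1^2)/(M2*R2^2)
M1*R1^2 = 9*64 = 576
M2*R2^2 = 8*64 = 512
I_A/I_B = 576/512 = 9/8

9/8


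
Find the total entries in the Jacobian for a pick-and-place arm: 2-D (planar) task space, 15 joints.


Given: task space dimension = 2, joints = 15
Jacobian is a 2 x 15 matrix
Total entries = rows * columns
Total = 2 * 15
Total = 30

30


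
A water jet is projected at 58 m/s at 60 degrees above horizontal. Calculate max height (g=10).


Given: v0 = 58 m/s, theta = 60 deg, g = 10 m/s^2
sin^2(60) = 3/4
Using H = v0^2 * sin^2(theta) / (2*g)
H = 58^2 * 3/4 / (2*10)
H = 3364 * 3/4 / 20
H = 2523 / 20
H = 2523/20 m

2523/20 m


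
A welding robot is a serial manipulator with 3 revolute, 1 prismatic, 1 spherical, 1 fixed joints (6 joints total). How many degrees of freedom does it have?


Given: serial robot with 3 revolute, 1 prismatic, 1 spherical, 1 fixed joints
DOF contribution per joint type: revolute=1, prismatic=1, spherical=3, fixed=0
DOF = 3*1 + 1*1 + 1*3 + 1*0
DOF = 7

7


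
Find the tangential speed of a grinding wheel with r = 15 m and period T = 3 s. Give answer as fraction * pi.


Given: radius r = 15 m, period T = 3 s
Using v = 2*pi*r / T
v = 2*pi*15 / 3
v = 30*pi / 3
v = 10*pi m/s

10*pi m/s


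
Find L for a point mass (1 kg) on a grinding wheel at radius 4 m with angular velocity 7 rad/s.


Given: m = 1 kg, r = 4 m, omega = 7 rad/s
For a point mass: I = m*r^2
I = 1*4^2 = 1*16 = 16
L = I*omega = 16*7
L = 112 kg*m^2/s

112 kg*m^2/s


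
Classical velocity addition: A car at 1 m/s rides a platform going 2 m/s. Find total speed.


Given: object velocity = 1 m/s, platform velocity = 2 m/s (same direction)
Using classical velocity addition: v_total = v_object + v_platform
v_total = 1 + 2
v_total = 3 m/s

3 m/s


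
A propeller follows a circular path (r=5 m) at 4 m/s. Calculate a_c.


Given: v = 4 m/s, r = 5 m
Using a_c = v^2 / r
a_c = 4^2 / 5
a_c = 16 / 5
a_c = 16/5 m/s^2

16/5 m/s^2


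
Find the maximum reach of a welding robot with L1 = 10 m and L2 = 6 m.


Given: L1 = 10 m, L2 = 6 m
For a 2-link planar arm, max reach = L1 + L2 (fully extended)
Max reach = 10 + 6
Max reach = 16 m

16 m


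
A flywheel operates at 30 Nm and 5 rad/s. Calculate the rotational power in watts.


Given: tau = 30 Nm, omega = 5 rad/s
Using P = tau * omega
P = 30 * 5
P = 150 W

150 W


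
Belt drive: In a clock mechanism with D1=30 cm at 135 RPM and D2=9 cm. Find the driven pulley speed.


Given: D1 = 30 cm, w1 = 135 RPM, D2 = 9 cm
Using D1*w1 = D2*w2
w2 = D1*w1 / D2
w2 = 30*135 / 9
w2 = 4050 / 9
w2 = 450 RPM

450 RPM


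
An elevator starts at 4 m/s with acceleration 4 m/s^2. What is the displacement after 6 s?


Given: v0 = 4 m/s, a = 4 m/s^2, t = 6 s
Using s = v0*t + (1/2)*a*t^2
s = 4*6 + (1/2)*4*6^2
s = 24 + (1/2)*144
s = 24 + 72
s = 96

96 m


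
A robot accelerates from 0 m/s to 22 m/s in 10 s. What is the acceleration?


Given: initial velocity v0 = 0 m/s, final velocity v = 22 m/s, time t = 10 s
Using a = (v - v0) / t
a = (22 - 0) / 10
a = 22 / 10
a = 11/5 m/s^2

11/5 m/s^2


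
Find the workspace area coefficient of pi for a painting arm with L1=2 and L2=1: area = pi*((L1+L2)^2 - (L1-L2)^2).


Given: L1 = 2, L2 = 1
(L1+L2)^2 = (3)^2 = 9
(L1-L2)^2 = (1)^2 = 1
Difference = 9 - 1 = 8
This equals 4*L1*L2 = 4*2*1 = 8
Workspace area = 8*pi

8


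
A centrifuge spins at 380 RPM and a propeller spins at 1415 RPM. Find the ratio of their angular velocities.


Given: RPM_A = 380, RPM_B = 1415
omega = 2*pi*RPM/60, so omega_A/omega_B = RPM_A / RPM_B
omega_A/omega_B = 380 / 1415
omega_A/omega_B = 76/283

76/283


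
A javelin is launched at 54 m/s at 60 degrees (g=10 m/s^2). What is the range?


Given: v0 = 54 m/s, theta = 60 deg, g = 10 m/s^2
sin(2*60) = sin(120) = sqrt(3)/2
Using R = v0^2 * sin(2*theta) / g
R = 54^2 * (sqrt(3)/2) / 10
R = 2916 * sqrt(3) / 20
R = 729/5*sqrt(3) m

729/5*sqrt(3) m


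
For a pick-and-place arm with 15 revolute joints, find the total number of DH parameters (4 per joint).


Given: 15 joints, 4 DH parameters per joint (d, theta, a, alpha)
Total DH parameters = number_of_joints * 4
Total = 15 * 4
Total = 60

60


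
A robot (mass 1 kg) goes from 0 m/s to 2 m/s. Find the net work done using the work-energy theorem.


Given: m = 1 kg, v0 = 0 m/s, v = 2 m/s
Using W = (1/2)*m*(v^2 - v0^2)
v^2 = 2^2 = 4
v0^2 = 0^2 = 0
v^2 - v0^2 = 4 - 0 = 4
W = (1/2)*1*4 = 2 J

2 J


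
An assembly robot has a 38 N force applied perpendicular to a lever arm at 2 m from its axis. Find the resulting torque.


Given: F = 38 N, r = 2 m, angle = 90 deg (perpendicular)
Using tau = F * r * sin(90)
sin(90) = 1
tau = 38 * 2 * 1
tau = 76 Nm

76 Nm


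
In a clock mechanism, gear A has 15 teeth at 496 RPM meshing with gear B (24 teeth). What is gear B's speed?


Given: N1 = 15 teeth, w1 = 496 RPM, N2 = 24 teeth
Using N1*w1 = N2*w2
w2 = N1*w1 / N2
w2 = 15*496 / 24
w2 = 7440 / 24
w2 = 310 RPM

310 RPM


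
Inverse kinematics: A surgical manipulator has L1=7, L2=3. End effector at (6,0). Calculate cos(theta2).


Given: L1 = 7, L2 = 3, target (x, y) = (6, 0)
Using cos(theta2) = (x^2 + y^2 - L1^2 - L2^2) / (2*L1*L2)
x^2 + y^2 = 6^2 + 0 = 36
L1^2 + L2^2 = 49 + 9 = 58
Numerator = 36 - 58 = -22
Denominator = 2*7*3 = 42
cos(theta2) = -22/42 = -11/21

-11/21


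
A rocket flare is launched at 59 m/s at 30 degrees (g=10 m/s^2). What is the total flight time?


Given: v0 = 59 m/s, theta = 30 deg, g = 10 m/s^2
sin(30) = 1/2
Using T = 2*v0*sin(theta) / g
T = 2*59*1/2 / 10
T = 59 / 10
T = 59/10 s

59/10 s


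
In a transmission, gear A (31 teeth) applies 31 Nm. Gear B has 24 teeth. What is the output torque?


Given: N1 = 31, N2 = 24, T1 = 31 Nm
Using T2/T1 = N2/N1
T2 = T1 * N2 / N1
T2 = 31 * 24 / 31
T2 = 744 / 31
T2 = 24 Nm

24 Nm


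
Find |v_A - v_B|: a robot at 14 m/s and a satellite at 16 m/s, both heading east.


Given: v_A = 14 m/s east, v_B = 16 m/s east
Both move in the same direction; relative speed = |v_A - v_B|
|14 - 16| = |-2|
= 2 m/s

2 m/s


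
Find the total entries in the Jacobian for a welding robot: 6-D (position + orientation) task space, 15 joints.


Given: task space dimension = 6, joints = 15
Jacobian is a 6 x 15 matrix
Total entries = rows * columns
Total = 6 * 15
Total = 90

90


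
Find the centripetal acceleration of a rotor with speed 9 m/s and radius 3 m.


Given: v = 9 m/s, r = 3 m
Using a_c = v^2 / r
a_c = 9^2 / 3
a_c = 81 / 3
a_c = 27 m/s^2

27 m/s^2


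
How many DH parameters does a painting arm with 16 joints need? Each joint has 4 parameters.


Given: 16 joints, 4 DH parameters per joint (d, theta, a, alpha)
Total DH parameters = number_of_joints * 4
Total = 16 * 4
Total = 64

64


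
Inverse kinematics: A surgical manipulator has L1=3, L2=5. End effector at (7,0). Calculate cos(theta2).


Given: L1 = 3, L2 = 5, target (x, y) = (7, 0)
Using cos(theta2) = (x^2 + y^2 - L1^2 - L2^2) / (2*L1*L2)
x^2 + y^2 = 7^2 + 0 = 49
L1^2 + L2^2 = 9 + 25 = 34
Numerator = 49 - 34 = 15
Denominator = 2*3*5 = 30
cos(theta2) = 15/30 = 1/2

1/2


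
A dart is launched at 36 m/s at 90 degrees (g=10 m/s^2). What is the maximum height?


Given: v0 = 36 m/s, theta = 90 deg, g = 10 m/s^2
sin^2(90) = 1
Using H = v0^2 * sin^2(theta) / (2*g)
H = 36^2 * 1 / (2*10)
H = 1296 * 1 / 20
H = 1296 / 20
H = 324/5 m

324/5 m


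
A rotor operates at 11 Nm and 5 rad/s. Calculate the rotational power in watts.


Given: tau = 11 Nm, omega = 5 rad/s
Using P = tau * omega
P = 11 * 5
P = 55 W

55 W


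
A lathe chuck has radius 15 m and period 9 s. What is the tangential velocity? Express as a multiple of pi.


Given: radius r = 15 m, period T = 9 s
Using v = 2*pi*r / T
v = 2*pi*15 / 9
v = 30*pi / 9
v = 10/3*pi m/s

10/3*pi m/s


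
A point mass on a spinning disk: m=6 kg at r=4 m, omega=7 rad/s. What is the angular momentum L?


Given: m = 6 kg, r = 4 m, omega = 7 rad/s
For a point mass: I = m*r^2
I = 6*4^2 = 6*16 = 96
L = I*omega = 96*7
L = 672 kg*m^2/s

672 kg*m^2/s


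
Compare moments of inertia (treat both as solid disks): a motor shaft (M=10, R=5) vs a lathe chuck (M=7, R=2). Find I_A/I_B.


Given: M1=10 kg, R1=5 m, M2=7 kg, R2=2 m
For a disk: I = (1/2)*M*R^2, so I_A/I_B = (M1*R1^2)/(M2*R2^2)
M1*R1^2 = 10*25 = 250
M2*R2^2 = 7*4 = 28
I_A/I_B = 250/28 = 125/14

125/14


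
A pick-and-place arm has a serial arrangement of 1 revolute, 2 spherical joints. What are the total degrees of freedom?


Given: serial robot with 1 revolute, 2 spherical joints
DOF contribution per joint type: revolute=1, prismatic=1, spherical=3, fixed=0
DOF = 1*1 + 2*3
DOF = 7

7


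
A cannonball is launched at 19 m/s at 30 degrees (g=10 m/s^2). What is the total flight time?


Given: v0 = 19 m/s, theta = 30 deg, g = 10 m/s^2
sin(30) = 1/2
Using T = 2*v0*sin(theta) / g
T = 2*19*1/2 / 10
T = 19 / 10
T = 19/10 s

19/10 s


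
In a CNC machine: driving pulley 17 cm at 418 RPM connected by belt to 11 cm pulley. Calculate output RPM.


Given: D1 = 17 cm, w1 = 418 RPM, D2 = 11 cm
Using D1*w1 = D2*w2
w2 = D1*w1 / D2
w2 = 17*418 / 11
w2 = 7106 / 11
w2 = 646 RPM

646 RPM


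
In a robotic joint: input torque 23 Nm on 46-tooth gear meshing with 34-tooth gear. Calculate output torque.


Given: N1 = 46, N2 = 34, T1 = 23 Nm
Using T2/T1 = N2/N1
T2 = T1 * N2 / N1
T2 = 23 * 34 / 46
T2 = 782 / 46
T2 = 17 Nm

17 Nm


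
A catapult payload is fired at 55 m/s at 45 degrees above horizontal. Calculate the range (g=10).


Given: v0 = 55 m/s, theta = 45 deg, g = 10 m/s^2
sin(2*45) = sin(90) = 1
Using R = v0^2 * sin(2*theta) / g
R = 55^2 * 1 / 10
R = 3025 / 10
R = 605/2 m

605/2 m


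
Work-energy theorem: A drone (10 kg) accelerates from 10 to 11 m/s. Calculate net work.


Given: m = 10 kg, v0 = 10 m/s, v = 11 m/s
Using W = (1/2)*m*(v^2 - v0^2)
v^2 = 11^2 = 121
v0^2 = 10^2 = 100
v^2 - v0^2 = 121 - 100 = 21
W = (1/2)*10*21 = 105 J

105 J


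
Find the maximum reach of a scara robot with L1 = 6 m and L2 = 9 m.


Given: L1 = 6 m, L2 = 9 m
For a 2-link planar arm, max reach = L1 + L2 (fully extended)
Max reach = 6 + 9
Max reach = 15 m

15 m


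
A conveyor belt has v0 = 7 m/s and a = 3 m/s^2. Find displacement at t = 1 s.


Given: v0 = 7 m/s, a = 3 m/s^2, t = 1 s
Using s = v0*t + (1/2)*a*t^2
s = 7*1 + (1/2)*3*1^2
s = 7 + (1/2)*3
s = 7 + 3/2
s = 17/2

17/2 m


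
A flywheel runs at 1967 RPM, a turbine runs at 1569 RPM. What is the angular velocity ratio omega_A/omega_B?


Given: RPM_A = 1967, RPM_B = 1569
omega = 2*pi*RPM/60, so omega_A/omega_B = RPM_A / RPM_B
omega_A/omega_B = 1967 / 1569
omega_A/omega_B = 1967/1569

1967/1569


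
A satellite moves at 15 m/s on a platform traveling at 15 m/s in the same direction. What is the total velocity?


Given: object velocity = 15 m/s, platform velocity = 15 m/s (same direction)
Using classical velocity addition: v_total = v_object + v_platform
v_total = 15 + 15
v_total = 30 m/s

30 m/s


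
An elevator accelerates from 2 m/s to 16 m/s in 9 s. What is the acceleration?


Given: initial velocity v0 = 2 m/s, final velocity v = 16 m/s, time t = 9 s
Using a = (v - v0) / t
a = (16 - 2) / 9
a = 14 / 9
a = 14/9 m/s^2

14/9 m/s^2


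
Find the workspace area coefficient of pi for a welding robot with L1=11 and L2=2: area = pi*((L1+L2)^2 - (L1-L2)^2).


Given: L1 = 11, L2 = 2
(L1+L2)^2 = (13)^2 = 169
(L1-L2)^2 = (9)^2 = 81
Difference = 169 - 81 = 88
This equals 4*L1*L2 = 4*11*2 = 88
Workspace area = 88*pi

88


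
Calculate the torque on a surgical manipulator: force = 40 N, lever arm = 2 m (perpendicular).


Given: F = 40 N, r = 2 m, angle = 90 deg (perpendicular)
Using tau = F * r * sin(90)
sin(90) = 1
tau = 40 * 2 * 1
tau = 80 Nm

80 Nm


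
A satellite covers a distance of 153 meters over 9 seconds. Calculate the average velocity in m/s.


Given: distance d = 153 m, time t = 9 s
Using v = d / t
v = 153 / 9
v = 17 m/s

17 m/s


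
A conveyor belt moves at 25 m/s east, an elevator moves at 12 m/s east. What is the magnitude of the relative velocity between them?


Given: v_A = 25 m/s east, v_B = 12 m/s east
Both move in the same direction; relative speed = |v_A - v_B|
|25 - 12| = |13|
= 13 m/s

13 m/s


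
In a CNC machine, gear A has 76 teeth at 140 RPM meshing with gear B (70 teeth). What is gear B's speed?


Given: N1 = 76 teeth, w1 = 140 RPM, N2 = 70 teeth
Using N1*w1 = N2*w2
w2 = N1*w1 / N2
w2 = 76*140 / 70
w2 = 10640 / 70
w2 = 152 RPM

152 RPM


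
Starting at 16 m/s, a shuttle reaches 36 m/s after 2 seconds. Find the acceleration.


Given: initial velocity v0 = 16 m/s, final velocity v = 36 m/s, time t = 2 s
Using a = (v - v0) / t
a = (36 - 16) / 2
a = 20 / 2
a = 10 m/s^2

10 m/s^2


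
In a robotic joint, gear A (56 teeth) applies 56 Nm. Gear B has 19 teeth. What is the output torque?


Given: N1 = 56, N2 = 19, T1 = 56 Nm
Using T2/T1 = N2/N1
T2 = T1 * N2 / N1
T2 = 56 * 19 / 56
T2 = 1064 / 56
T2 = 19 Nm

19 Nm


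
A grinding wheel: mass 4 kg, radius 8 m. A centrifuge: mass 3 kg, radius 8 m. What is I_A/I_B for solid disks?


Given: M1=4 kg, R1=8 m, M2=3 kg, R2=8 m
For a disk: I = (1/2)*M*R^2, so I_A/I_B = (M1*R1^2)/(M2*R2^2)
M1*R1^2 = 4*64 = 256
M2*R2^2 = 3*64 = 192
I_A/I_B = 256/192 = 4/3

4/3


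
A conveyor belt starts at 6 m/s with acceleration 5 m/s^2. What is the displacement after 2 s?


Given: v0 = 6 m/s, a = 5 m/s^2, t = 2 s
Using s = v0*t + (1/2)*a*t^2
s = 6*2 + (1/2)*5*2^2
s = 12 + (1/2)*20
s = 12 + 10
s = 22

22 m


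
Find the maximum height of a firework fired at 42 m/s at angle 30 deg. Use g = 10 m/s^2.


Given: v0 = 42 m/s, theta = 30 deg, g = 10 m/s^2
sin^2(30) = 1/4
Using H = v0^2 * sin^2(theta) / (2*g)
H = 42^2 * 1/4 / (2*10)
H = 1764 * 1/4 / 20
H = 441 / 20
H = 441/20 m

441/20 m


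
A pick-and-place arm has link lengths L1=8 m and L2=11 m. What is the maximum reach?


Given: L1 = 8 m, L2 = 11 m
For a 2-link planar arm, max reach = L1 + L2 (fully extended)
Max reach = 8 + 11
Max reach = 19 m

19 m


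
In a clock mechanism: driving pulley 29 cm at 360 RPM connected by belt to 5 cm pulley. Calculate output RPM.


Given: D1 = 29 cm, w1 = 360 RPM, D2 = 5 cm
Using D1*w1 = D2*w2
w2 = D1*w1 / D2
w2 = 29*360 / 5
w2 = 10440 / 5
w2 = 2088 RPM

2088 RPM


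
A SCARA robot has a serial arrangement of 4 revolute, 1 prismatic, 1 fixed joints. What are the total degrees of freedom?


Given: serial robot with 4 revolute, 1 prismatic, 1 fixed joints
DOF contribution per joint type: revolute=1, prismatic=1, spherical=3, fixed=0
DOF = 4*1 + 1*1 + 1*0
DOF = 5

5


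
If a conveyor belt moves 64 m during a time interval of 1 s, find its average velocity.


Given: distance d = 64 m, time t = 1 s
Using v = d / t
v = 64 / 1
v = 64 m/s

64 m/s


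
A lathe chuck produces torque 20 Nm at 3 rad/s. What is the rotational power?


Given: tau = 20 Nm, omega = 3 rad/s
Using P = tau * omega
P = 20 * 3
P = 60 W

60 W


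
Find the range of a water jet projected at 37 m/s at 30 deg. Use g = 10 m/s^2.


Given: v0 = 37 m/s, theta = 30 deg, g = 10 m/s^2
sin(2*30) = sin(60) = sqrt(3)/2
Using R = v0^2 * sin(2*theta) / g
R = 37^2 * (sqrt(3)/2) / 10
R = 1369 * sqrt(3) / 20
R = 1369/20*sqrt(3) m

1369/20*sqrt(3) m


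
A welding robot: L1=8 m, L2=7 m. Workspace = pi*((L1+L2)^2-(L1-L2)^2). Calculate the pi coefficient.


Given: L1 = 8, L2 = 7
(L1+L2)^2 = (15)^2 = 225
(L1-L2)^2 = (1)^2 = 1
Difference = 225 - 1 = 224
This equals 4*L1*L2 = 4*8*7 = 224
Workspace area = 224*pi

224


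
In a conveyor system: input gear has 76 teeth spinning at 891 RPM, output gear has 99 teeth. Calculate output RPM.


Given: N1 = 76 teeth, w1 = 891 RPM, N2 = 99 teeth
Using N1*w1 = N2*w2
w2 = N1*w1 / N2
w2 = 76*891 / 99
w2 = 67716 / 99
w2 = 684 RPM

684 RPM


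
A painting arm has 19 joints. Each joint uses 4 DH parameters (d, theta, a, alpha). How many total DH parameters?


Given: 19 joints, 4 DH parameters per joint (d, theta, a, alpha)
Total DH parameters = number_of_joints * 4
Total = 19 * 4
Total = 76

76


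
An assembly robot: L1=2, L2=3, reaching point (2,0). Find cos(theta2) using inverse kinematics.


Given: L1 = 2, L2 = 3, target (x, y) = (2, 0)
Using cos(theta2) = (x^2 + y^2 - L1^2 - L2^2) / (2*L1*L2)
x^2 + y^2 = 2^2 + 0 = 4
L1^2 + L2^2 = 4 + 9 = 13
Numerator = 4 - 13 = -9
Denominator = 2*2*3 = 12
cos(theta2) = -9/12 = -3/4

-3/4


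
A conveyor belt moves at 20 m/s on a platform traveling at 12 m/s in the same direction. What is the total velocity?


Given: object velocity = 20 m/s, platform velocity = 12 m/s (same direction)
Using classical velocity addition: v_total = v_object + v_platform
v_total = 20 + 12
v_total = 32 m/s

32 m/s


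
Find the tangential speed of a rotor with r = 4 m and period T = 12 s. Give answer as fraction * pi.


Given: radius r = 4 m, period T = 12 s
Using v = 2*pi*r / T
v = 2*pi*4 / 12
v = 8*pi / 12
v = 2/3*pi m/s

2/3*pi m/s


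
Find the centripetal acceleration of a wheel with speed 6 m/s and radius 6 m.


Given: v = 6 m/s, r = 6 m
Using a_c = v^2 / r
a_c = 6^2 / 6
a_c = 36 / 6
a_c = 6 m/s^2

6 m/s^2


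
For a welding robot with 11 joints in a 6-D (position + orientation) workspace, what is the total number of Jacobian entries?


Given: task space dimension = 6, joints = 11
Jacobian is a 6 x 11 matrix
Total entries = rows * columns
Total = 6 * 11
Total = 66

66


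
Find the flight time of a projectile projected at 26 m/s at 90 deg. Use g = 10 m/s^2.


Given: v0 = 26 m/s, theta = 90 deg, g = 10 m/s^2
sin(90) = 1
Using T = 2*v0*sin(theta) / g
T = 2*26*1 / 10
T = 52 / 10
T = 26/5 s

26/5 s


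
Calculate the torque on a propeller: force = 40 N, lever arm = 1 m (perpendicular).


Given: F = 40 N, r = 1 m, angle = 90 deg (perpendicular)
Using tau = F * r * sin(90)
sin(90) = 1
tau = 40 * 1 * 1
tau = 40 Nm

40 Nm


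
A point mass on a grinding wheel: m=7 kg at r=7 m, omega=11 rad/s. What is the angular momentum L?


Given: m = 7 kg, r = 7 m, omega = 11 rad/s
For a point mass: I = m*r^2
I = 7*7^2 = 7*49 = 343
L = I*omega = 343*11
L = 3773 kg*m^2/s

3773 kg*m^2/s


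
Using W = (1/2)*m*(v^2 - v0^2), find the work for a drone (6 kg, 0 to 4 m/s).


Given: m = 6 kg, v0 = 0 m/s, v = 4 m/s
Using W = (1/2)*m*(v^2 - v0^2)
v^2 = 4^2 = 16
v0^2 = 0^2 = 0
v^2 - v0^2 = 16 - 0 = 16
W = (1/2)*6*16 = 48 J

48 J


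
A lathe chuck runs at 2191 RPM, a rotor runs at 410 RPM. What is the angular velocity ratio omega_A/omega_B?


Given: RPM_A = 2191, RPM_B = 410
omega = 2*pi*RPM/60, so omega_A/omega_B = RPM_A / RPM_B
omega_A/omega_B = 2191 / 410
omega_A/omega_B = 2191/410

2191/410


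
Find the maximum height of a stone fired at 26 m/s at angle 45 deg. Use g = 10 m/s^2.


Given: v0 = 26 m/s, theta = 45 deg, g = 10 m/s^2
sin^2(45) = 1/2
Using H = v0^2 * sin^2(theta) / (2*g)
H = 26^2 * 1/2 / (2*10)
H = 676 * 1/2 / 20
H = 338 / 20
H = 169/10 m

169/10 m


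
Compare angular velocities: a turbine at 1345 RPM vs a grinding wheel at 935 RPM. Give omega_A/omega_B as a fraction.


Given: RPM_A = 1345, RPM_B = 935
omega = 2*pi*RPM/60, so omega_A/omega_B = RPM_A / RPM_B
omega_A/omega_B = 1345 / 935
omega_A/omega_B = 269/187

269/187


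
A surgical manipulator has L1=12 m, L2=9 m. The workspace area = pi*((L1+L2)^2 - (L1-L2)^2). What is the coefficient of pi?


Given: L1 = 12, L2 = 9
(L1+L2)^2 = (21)^2 = 441
(L1-L2)^2 = (3)^2 = 9
Difference = 441 - 9 = 432
This equals 4*L1*L2 = 4*12*9 = 432
Workspace area = 432*pi

432


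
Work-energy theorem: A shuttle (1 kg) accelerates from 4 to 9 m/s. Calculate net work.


Given: m = 1 kg, v0 = 4 m/s, v = 9 m/s
Using W = (1/2)*m*(v^2 - v0^2)
v^2 = 9^2 = 81
v0^2 = 4^2 = 16
v^2 - v0^2 = 81 - 16 = 65
W = (1/2)*1*65 = 65/2 J

65/2 J


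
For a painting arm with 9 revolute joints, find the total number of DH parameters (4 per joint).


Given: 9 joints, 4 DH parameters per joint (d, theta, a, alpha)
Total DH parameters = number_of_joints * 4
Total = 9 * 4
Total = 36

36


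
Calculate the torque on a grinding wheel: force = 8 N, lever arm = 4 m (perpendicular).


Given: F = 8 N, r = 4 m, angle = 90 deg (perpendicular)
Using tau = F * r * sin(90)
sin(90) = 1
tau = 8 * 4 * 1
tau = 32 Nm

32 Nm


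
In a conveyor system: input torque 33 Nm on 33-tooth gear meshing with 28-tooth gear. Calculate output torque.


Given: N1 = 33, N2 = 28, T1 = 33 Nm
Using T2/T1 = N2/N1
T2 = T1 * N2 / N1
T2 = 33 * 28 / 33
T2 = 924 / 33
T2 = 28 Nm

28 Nm


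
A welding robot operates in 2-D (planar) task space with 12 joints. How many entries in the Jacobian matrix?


Given: task space dimension = 2, joints = 12
Jacobian is a 2 x 12 matrix
Total entries = rows * columns
Total = 2 * 12
Total = 24

24


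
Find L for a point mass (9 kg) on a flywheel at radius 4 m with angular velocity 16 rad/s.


Given: m = 9 kg, r = 4 m, omega = 16 rad/s
For a point mass: I = m*r^2
I = 9*4^2 = 9*16 = 144
L = I*omega = 144*16
L = 2304 kg*m^2/s

2304 kg*m^2/s


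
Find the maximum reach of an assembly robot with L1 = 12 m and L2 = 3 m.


Given: L1 = 12 m, L2 = 3 m
For a 2-link planar arm, max reach = L1 + L2 (fully extended)
Max reach = 12 + 3
Max reach = 15 m

15 m


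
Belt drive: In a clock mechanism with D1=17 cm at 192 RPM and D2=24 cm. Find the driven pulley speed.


Given: D1 = 17 cm, w1 = 192 RPM, D2 = 24 cm
Using D1*w1 = D2*w2
w2 = D1*w1 / D2
w2 = 17*192 / 24
w2 = 3264 / 24
w2 = 136 RPM

136 RPM


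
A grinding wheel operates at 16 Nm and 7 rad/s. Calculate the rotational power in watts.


Given: tau = 16 Nm, omega = 7 rad/s
Using P = tau * omega
P = 16 * 7
P = 112 W

112 W


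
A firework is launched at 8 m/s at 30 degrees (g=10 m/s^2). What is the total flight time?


Given: v0 = 8 m/s, theta = 30 deg, g = 10 m/s^2
sin(30) = 1/2
Using T = 2*v0*sin(theta) / g
T = 2*8*1/2 / 10
T = 8 / 10
T = 4/5 s

4/5 s


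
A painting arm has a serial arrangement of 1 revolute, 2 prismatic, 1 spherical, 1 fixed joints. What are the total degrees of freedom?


Given: serial robot with 1 revolute, 2 prismatic, 1 spherical, 1 fixed joints
DOF contribution per joint type: revolute=1, prismatic=1, spherical=3, fixed=0
DOF = 1*1 + 2*1 + 1*3 + 1*0
DOF = 6

6


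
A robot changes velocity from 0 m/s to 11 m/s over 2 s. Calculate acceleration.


Given: initial velocity v0 = 0 m/s, final velocity v = 11 m/s, time t = 2 s
Using a = (v - v0) / t
a = (11 - 0) / 2
a = 11 / 2
a = 11/2 m/s^2

11/2 m/s^2


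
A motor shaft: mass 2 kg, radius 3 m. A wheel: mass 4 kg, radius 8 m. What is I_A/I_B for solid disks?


Given: M1=2 kg, R1=3 m, M2=4 kg, R2=8 m
For a disk: I = (1/2)*M*R^2, so I_A/I_B = (M1*R1^2)/(M2*R2^2)
M1*R1^2 = 2*9 = 18
M2*R2^2 = 4*64 = 256
I_A/I_B = 18/256 = 9/128

9/128


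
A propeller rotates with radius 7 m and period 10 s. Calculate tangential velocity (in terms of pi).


Given: radius r = 7 m, period T = 10 s
Using v = 2*pi*r / T
v = 2*pi*7 / 10
v = 14*pi / 10
v = 7/5*pi m/s

7/5*pi m/s


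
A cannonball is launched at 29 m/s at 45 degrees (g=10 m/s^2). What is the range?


Given: v0 = 29 m/s, theta = 45 deg, g = 10 m/s^2
sin(2*45) = sin(90) = 1
Using R = v0^2 * sin(2*theta) / g
R = 29^2 * 1 / 10
R = 841 / 10
R = 841/10 m

841/10 m


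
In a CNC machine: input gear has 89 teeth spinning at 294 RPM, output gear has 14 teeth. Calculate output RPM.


Given: N1 = 89 teeth, w1 = 294 RPM, N2 = 14 teeth
Using N1*w1 = N2*w2
w2 = N1*w1 / N2
w2 = 89*294 / 14
w2 = 26166 / 14
w2 = 1869 RPM

1869 RPM


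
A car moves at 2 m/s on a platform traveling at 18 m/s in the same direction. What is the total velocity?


Given: object velocity = 2 m/s, platform velocity = 18 m/s (same direction)
Using classical velocity addition: v_total = v_object + v_platform
v_total = 2 + 18
v_total = 20 m/s

20 m/s


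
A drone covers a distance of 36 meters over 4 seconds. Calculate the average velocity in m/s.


Given: distance d = 36 m, time t = 4 s
Using v = d / t
v = 36 / 4
v = 9 m/s

9 m/s


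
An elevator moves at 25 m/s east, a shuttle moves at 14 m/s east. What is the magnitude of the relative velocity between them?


Given: v_A = 25 m/s east, v_B = 14 m/s east
Both move in the same direction; relative speed = |v_A - v_B|
|25 - 14| = |11|
= 11 m/s

11 m/s


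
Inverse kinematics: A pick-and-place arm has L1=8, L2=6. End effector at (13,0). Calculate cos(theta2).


Given: L1 = 8, L2 = 6, target (x, y) = (13, 0)
Using cos(theta2) = (x^2 + y^2 - L1^2 - L2^2) / (2*L1*L2)
x^2 + y^2 = 13^2 + 0 = 169
L1^2 + L2^2 = 64 + 36 = 100
Numerator = 169 - 100 = 69
Denominator = 2*8*6 = 96
cos(theta2) = 69/96 = 23/32

23/32


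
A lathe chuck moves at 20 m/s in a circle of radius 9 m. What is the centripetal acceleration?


Given: v = 20 m/s, r = 9 m
Using a_c = v^2 / r
a_c = 20^2 / 9
a_c = 400 / 9
a_c = 400/9 m/s^2

400/9 m/s^2


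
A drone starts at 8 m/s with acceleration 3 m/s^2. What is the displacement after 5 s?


Given: v0 = 8 m/s, a = 3 m/s^2, t = 5 s
Using s = v0*t + (1/2)*a*t^2
s = 8*5 + (1/2)*3*5^2
s = 40 + (1/2)*75
s = 40 + 75/2
s = 155/2

155/2 m


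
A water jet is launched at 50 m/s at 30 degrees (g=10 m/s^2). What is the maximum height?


Given: v0 = 50 m/s, theta = 30 deg, g = 10 m/s^2
sin^2(30) = 1/4
Using H = v0^2 * sin^2(theta) / (2*g)
H = 50^2 * 1/4 / (2*10)
H = 2500 * 1/4 / 20
H = 625 / 20
H = 125/4 m

125/4 m


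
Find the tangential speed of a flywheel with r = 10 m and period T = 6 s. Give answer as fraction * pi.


Given: radius r = 10 m, period T = 6 s
Using v = 2*pi*r / T
v = 2*pi*10 / 6
v = 20*pi / 6
v = 10/3*pi m/s

10/3*pi m/s


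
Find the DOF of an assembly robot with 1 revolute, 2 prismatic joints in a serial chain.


Given: serial robot with 1 revolute, 2 prismatic joints
DOF contribution per joint type: revolute=1, prismatic=1, spherical=3, fixed=0
DOF = 1*1 + 2*1
DOF = 3

3


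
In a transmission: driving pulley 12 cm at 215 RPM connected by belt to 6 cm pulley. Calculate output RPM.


Given: D1 = 12 cm, w1 = 215 RPM, D2 = 6 cm
Using D1*w1 = D2*w2
w2 = D1*w1 / D2
w2 = 12*215 / 6
w2 = 2580 / 6
w2 = 430 RPM

430 RPM


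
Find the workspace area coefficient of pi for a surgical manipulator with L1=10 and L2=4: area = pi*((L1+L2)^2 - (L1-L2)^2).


Given: L1 = 10, L2 = 4
(L1+L2)^2 = (14)^2 = 196
(L1-L2)^2 = (6)^2 = 36
Difference = 196 - 36 = 160
This equals 4*L1*L2 = 4*10*4 = 160
Workspace area = 160*pi

160


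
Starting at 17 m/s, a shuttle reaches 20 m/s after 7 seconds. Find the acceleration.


Given: initial velocity v0 = 17 m/s, final velocity v = 20 m/s, time t = 7 s
Using a = (v - v0) / t
a = (20 - 17) / 7
a = 3 / 7
a = 3/7 m/s^2

3/7 m/s^2


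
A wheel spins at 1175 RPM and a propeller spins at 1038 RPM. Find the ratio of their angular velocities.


Given: RPM_A = 1175, RPM_B = 1038
omega = 2*pi*RPM/60, so omega_A/omega_B = RPM_A / RPM_B
omega_A/omega_B = 1175 / 1038
omega_A/omega_B = 1175/1038

1175/1038


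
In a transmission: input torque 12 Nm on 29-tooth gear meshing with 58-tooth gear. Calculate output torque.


Given: N1 = 29, N2 = 58, T1 = 12 Nm
Using T2/T1 = N2/N1
T2 = T1 * N2 / N1
T2 = 12 * 58 / 29
T2 = 696 / 29
T2 = 24 Nm

24 Nm


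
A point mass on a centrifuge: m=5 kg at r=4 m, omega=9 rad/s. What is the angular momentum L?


Given: m = 5 kg, r = 4 m, omega = 9 rad/s
For a point mass: I = m*r^2
I = 5*4^2 = 5*16 = 80
L = I*omega = 80*9
L = 720 kg*m^2/s

720 kg*m^2/s


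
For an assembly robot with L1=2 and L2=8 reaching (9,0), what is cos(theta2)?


Given: L1 = 2, L2 = 8, target (x, y) = (9, 0)
Using cos(theta2) = (x^2 + y^2 - L1^2 - L2^2) / (2*L1*L2)
x^2 + y^2 = 9^2 + 0 = 81
L1^2 + L2^2 = 4 + 64 = 68
Numerator = 81 - 68 = 13
Denominator = 2*2*8 = 32
cos(theta2) = 13/32 = 13/32

13/32


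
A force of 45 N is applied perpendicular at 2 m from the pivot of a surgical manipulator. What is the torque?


Given: F = 45 N, r = 2 m, angle = 90 deg (perpendicular)
Using tau = F * r * sin(90)
sin(90) = 1
tau = 45 * 2 * 1
tau = 90 Nm

90 Nm


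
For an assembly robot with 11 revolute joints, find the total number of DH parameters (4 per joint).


Given: 11 joints, 4 DH parameters per joint (d, theta, a, alpha)
Total DH parameters = number_of_joints * 4
Total = 11 * 4
Total = 44

44


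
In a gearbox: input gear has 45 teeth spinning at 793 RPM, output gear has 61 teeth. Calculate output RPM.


Given: N1 = 45 teeth, w1 = 793 RPM, N2 = 61 teeth
Using N1*w1 = N2*w2
w2 = N1*w1 / N2
w2 = 45*793 / 61
w2 = 35685 / 61
w2 = 585 RPM

585 RPM


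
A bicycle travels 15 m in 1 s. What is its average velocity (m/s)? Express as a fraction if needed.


Given: distance d = 15 m, time t = 1 s
Using v = d / t
v = 15 / 1
v = 15 m/s

15 m/s


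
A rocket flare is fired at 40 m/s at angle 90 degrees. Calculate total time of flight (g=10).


Given: v0 = 40 m/s, theta = 90 deg, g = 10 m/s^2
sin(90) = 1
Using T = 2*v0*sin(theta) / g
T = 2*40*1 / 10
T = 80 / 10
T = 8 s

8 s


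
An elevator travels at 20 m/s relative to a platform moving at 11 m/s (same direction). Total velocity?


Given: object velocity = 20 m/s, platform velocity = 11 m/s (same direction)
Using classical velocity addition: v_total = v_object + v_platform
v_total = 20 + 11
v_total = 31 m/s

31 m/s


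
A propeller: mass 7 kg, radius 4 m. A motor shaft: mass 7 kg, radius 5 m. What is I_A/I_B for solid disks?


Given: M1=7 kg, R1=4 m, M2=7 kg, R2=5 m
For a disk: I = (1/2)*M*R^2, so I_A/I_B = (M1*R1^2)/(M2*R2^2)
M1*R1^2 = 7*16 = 112
M2*R2^2 = 7*25 = 175
I_A/I_B = 112/175 = 16/25

16/25


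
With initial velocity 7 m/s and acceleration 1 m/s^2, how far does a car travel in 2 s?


Given: v0 = 7 m/s, a = 1 m/s^2, t = 2 s
Using s = v0*t + (1/2)*a*t^2
s = 7*2 + (1/2)*1*2^2
s = 14 + (1/2)*4
s = 14 + 2
s = 16

16 m


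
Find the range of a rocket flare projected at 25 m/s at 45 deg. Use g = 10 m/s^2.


Given: v0 = 25 m/s, theta = 45 deg, g = 10 m/s^2
sin(2*45) = sin(90) = 1
Using R = v0^2 * sin(2*theta) / g
R = 25^2 * 1 / 10
R = 625 / 10
R = 125/2 m

125/2 m


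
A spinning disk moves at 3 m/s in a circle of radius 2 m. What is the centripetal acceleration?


Given: v = 3 m/s, r = 2 m
Using a_c = v^2 / r
a_c = 3^2 / 2
a_c = 9 / 2
a_c = 9/2 m/s^2

9/2 m/s^2


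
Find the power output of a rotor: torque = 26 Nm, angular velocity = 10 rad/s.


Given: tau = 26 Nm, omega = 10 rad/s
Using P = tau * omega
P = 26 * 10
P = 260 W

260 W


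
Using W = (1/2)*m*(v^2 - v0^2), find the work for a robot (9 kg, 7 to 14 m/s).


Given: m = 9 kg, v0 = 7 m/s, v = 14 m/s
Using W = (1/2)*m*(v^2 - v0^2)
v^2 = 14^2 = 196
v0^2 = 7^2 = 49
v^2 - v0^2 = 196 - 49 = 147
W = (1/2)*9*147 = 1323/2 J

1323/2 J


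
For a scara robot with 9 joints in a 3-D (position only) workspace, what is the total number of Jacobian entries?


Given: task space dimension = 3, joints = 9
Jacobian is a 3 x 9 matrix
Total entries = rows * columns
Total = 3 * 9
Total = 27

27


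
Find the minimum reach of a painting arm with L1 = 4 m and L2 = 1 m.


Given: L1 = 4 m, L2 = 1 m
For a 2-link planar arm, min reach = |L1 - L2| (second link folded back)
Min reach = |4 - 1|
Min reach = 3 m

3 m


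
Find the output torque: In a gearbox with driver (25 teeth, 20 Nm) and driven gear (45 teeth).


Given: N1 = 25, N2 = 45, T1 = 20 Nm
Using T2/T1 = N2/N1
T2 = T1 * N2 / N1
T2 = 20 * 45 / 25
T2 = 900 / 25
T2 = 36 Nm

36 Nm


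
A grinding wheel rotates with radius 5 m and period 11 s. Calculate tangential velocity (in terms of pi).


Given: radius r = 5 m, period T = 11 s
Using v = 2*pi*r / T
v = 2*pi*5 / 11
v = 10*pi / 11
v = 10/11*pi m/s

10/11*pi m/s


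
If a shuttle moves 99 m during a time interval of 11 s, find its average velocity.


Given: distance d = 99 m, time t = 11 s
Using v = d / t
v = 99 / 11
v = 9 m/s

9 m/s


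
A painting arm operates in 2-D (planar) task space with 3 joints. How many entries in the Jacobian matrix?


Given: task space dimension = 2, joints = 3
Jacobian is a 2 x 3 matrix
Total entries = rows * columns
Total = 2 * 3
Total = 6

6


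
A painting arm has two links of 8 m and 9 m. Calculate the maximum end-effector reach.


Given: L1 = 8 m, L2 = 9 m
For a 2-link planar arm, max reach = L1 + L2 (fully extended)
Max reach = 8 + 9
Max reach = 17 m

17 m


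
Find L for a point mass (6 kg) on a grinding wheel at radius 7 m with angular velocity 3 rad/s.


Given: m = 6 kg, r = 7 m, omega = 3 rad/s
For a point mass: I = m*r^2
I = 6*7^2 = 6*49 = 294
L = I*omega = 294*3
L = 882 kg*m^2/s

882 kg*m^2/s


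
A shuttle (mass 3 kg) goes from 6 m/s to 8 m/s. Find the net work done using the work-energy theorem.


Given: m = 3 kg, v0 = 6 m/s, v = 8 m/s
Using W = (1/2)*m*(v^2 - v0^2)
v^2 = 8^2 = 64
v0^2 = 6^2 = 36
v^2 - v0^2 = 64 - 36 = 28
W = (1/2)*3*28 = 42 J

42 J


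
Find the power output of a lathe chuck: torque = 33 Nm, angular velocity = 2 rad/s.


Given: tau = 33 Nm, omega = 2 rad/s
Using P = tau * omega
P = 33 * 2
P = 66 W

66 W


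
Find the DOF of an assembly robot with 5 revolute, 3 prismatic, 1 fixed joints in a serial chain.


Given: serial robot with 5 revolute, 3 prismatic, 1 fixed joints
DOF contribution per joint type: revolute=1, prismatic=1, spherical=3, fixed=0
DOF = 5*1 + 3*1 + 1*0
DOF = 8

8


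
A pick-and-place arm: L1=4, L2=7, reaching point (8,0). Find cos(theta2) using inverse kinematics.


Given: L1 = 4, L2 = 7, target (x, y) = (8, 0)
Using cos(theta2) = (x^2 + y^2 - L1^2 - L2^2) / (2*L1*L2)
x^2 + y^2 = 8^2 + 0 = 64
L1^2 + L2^2 = 16 + 49 = 65
Numerator = 64 - 65 = -1
Denominator = 2*4*7 = 56
cos(theta2) = -1/56 = -1/56

-1/56


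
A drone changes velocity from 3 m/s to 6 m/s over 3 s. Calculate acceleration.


Given: initial velocity v0 = 3 m/s, final velocity v = 6 m/s, time t = 3 s
Using a = (v - v0) / t
a = (6 - 3) / 3
a = 3 / 3
a = 1 m/s^2

1 m/s^2


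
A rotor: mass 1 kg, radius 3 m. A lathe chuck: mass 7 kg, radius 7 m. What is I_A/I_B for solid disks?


Given: M1=1 kg, R1=3 m, M2=7 kg, R2=7 m
For a disk: I = (1/2)*M*R^2, so I_A/I_B = (M1*R1^2)/(M2*R2^2)
M1*R1^2 = 1*9 = 9
M2*R2^2 = 7*49 = 343
I_A/I_B = 9/343 = 9/343

9/343
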